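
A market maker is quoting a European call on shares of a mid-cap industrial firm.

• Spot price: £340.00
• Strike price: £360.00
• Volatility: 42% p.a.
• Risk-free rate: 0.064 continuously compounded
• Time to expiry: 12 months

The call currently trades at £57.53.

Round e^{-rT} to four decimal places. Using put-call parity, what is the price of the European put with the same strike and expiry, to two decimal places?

£55.21

exp(−rT) = exp(−0.064·1) = 0.9380
Put-call parity: C − P = S − K·e^(−rT) = 340 − 360·0.9380 = 340 − 337.6800 = 2.3200
P = C − (C − P) = 57.53 − (2.3200) = 55.2100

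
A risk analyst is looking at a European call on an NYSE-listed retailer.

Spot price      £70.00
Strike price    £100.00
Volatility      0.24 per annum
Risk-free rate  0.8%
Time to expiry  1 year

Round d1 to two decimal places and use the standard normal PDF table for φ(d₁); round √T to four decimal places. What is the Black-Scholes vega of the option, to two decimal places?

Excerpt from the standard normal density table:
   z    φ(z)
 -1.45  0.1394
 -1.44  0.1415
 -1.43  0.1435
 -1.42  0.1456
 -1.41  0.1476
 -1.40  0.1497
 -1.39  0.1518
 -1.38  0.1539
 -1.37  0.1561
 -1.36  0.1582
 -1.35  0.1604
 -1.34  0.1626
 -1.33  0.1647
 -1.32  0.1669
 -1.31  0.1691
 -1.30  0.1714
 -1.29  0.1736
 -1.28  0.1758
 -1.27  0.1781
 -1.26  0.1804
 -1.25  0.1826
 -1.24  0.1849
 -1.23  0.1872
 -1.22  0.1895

σ√T = 0.24 × 1.0000 = 0.2400
d₁ = [ln(70/100) + (0.008 + 0.24²/2)·1] / 0.2400 = [-0.3567 + 0.0368] / 0.2400 = -1.3328 → -1.33
√T = √1 = 1.0000
φ(d₁) = φ(-1.33) = 0.1647
vega = S·φ(d₁)·√T = 70·0.1647·1.0000 = 11.5290
(Call and put vega coincide under Black-Scholes.)

11.53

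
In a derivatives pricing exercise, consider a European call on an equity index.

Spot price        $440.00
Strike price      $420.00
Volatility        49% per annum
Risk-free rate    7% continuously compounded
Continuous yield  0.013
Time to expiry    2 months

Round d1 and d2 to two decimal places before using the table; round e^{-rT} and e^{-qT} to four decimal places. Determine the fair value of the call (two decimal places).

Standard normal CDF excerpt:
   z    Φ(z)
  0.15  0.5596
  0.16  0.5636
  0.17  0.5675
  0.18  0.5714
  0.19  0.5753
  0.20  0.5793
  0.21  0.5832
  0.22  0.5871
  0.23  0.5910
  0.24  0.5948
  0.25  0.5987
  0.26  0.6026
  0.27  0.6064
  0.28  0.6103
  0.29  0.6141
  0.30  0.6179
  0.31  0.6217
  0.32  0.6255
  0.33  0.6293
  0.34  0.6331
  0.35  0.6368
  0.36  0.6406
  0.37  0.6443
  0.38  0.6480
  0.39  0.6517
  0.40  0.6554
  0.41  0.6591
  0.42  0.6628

$47.29

σ√T = 0.49 × 0.4082 = 0.2000
ln(S/K) + (r − q + σ²/2)T = ln(440/420) + (0.07 − 0.013 + 0.49²/2)·0.1667 = 0.0465 + 0.0295 = 0.0760
d₁ = 0.0760 / 0.2000 = 0.3801 which rounds to 0.38
d₂ = d₁ − σ√T = 0.3801 − 0.2000 = 0.1800 which rounds to 0.18
e^(−qT) = e^(−0.013·0.1667) = 0.9978;  e^(−rT) = e^(−0.07·0.1667) = 0.9884
C = 440·0.9978·N(0.38) − 420·0.9884·N(0.18) = 440·0.9978·0.6480 − 420·0.9884·0.5714 = 284.4927 − 237.2041 = 47.2886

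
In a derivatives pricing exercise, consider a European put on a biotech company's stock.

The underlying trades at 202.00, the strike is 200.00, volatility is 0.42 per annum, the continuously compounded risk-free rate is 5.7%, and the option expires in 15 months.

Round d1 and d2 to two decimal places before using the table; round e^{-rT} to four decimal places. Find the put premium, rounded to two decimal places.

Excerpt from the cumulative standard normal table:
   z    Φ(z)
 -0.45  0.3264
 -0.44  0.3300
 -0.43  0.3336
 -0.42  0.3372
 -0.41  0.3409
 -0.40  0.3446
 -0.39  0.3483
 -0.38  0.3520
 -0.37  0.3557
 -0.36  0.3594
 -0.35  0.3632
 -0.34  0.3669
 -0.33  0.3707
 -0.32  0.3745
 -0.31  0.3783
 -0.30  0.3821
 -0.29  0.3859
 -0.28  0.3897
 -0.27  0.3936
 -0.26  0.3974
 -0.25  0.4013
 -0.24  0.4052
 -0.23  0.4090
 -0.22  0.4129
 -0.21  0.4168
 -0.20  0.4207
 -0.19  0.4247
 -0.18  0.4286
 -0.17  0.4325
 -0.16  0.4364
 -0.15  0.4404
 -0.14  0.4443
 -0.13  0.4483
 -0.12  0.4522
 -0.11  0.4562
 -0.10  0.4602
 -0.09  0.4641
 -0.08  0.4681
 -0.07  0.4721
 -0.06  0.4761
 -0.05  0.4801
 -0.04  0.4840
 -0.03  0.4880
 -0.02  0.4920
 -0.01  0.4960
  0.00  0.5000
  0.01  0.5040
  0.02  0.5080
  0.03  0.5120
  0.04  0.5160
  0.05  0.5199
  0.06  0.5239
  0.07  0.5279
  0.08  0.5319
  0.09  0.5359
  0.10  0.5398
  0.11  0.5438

T = 1.25;  σ√T = 0.4696
ln(S/K) + (r + σ²/2)T = ln(202/200) + (0.057 + 0.42²/2)·1.25 = 0.0100 + 0.1815 = 0.1915
d₁ = 0.1915 / 0.4696 = 0.4077 ≈ 0.41
d₂ = d₁ − σ√T = 0.4077 − 0.4696 = -0.0619 ≈ -0.06
e^(−rT) = e^(−0.057·1.25) = 0.9312
N(−d₂) = N(0.06) = 0.5239;  N(−d₁) = N(-0.41) = 0.3409
P = 200·0.9312·0.5239 − 202·0.3409 = 97.5711 − 68.8618 = 28.7093

28.71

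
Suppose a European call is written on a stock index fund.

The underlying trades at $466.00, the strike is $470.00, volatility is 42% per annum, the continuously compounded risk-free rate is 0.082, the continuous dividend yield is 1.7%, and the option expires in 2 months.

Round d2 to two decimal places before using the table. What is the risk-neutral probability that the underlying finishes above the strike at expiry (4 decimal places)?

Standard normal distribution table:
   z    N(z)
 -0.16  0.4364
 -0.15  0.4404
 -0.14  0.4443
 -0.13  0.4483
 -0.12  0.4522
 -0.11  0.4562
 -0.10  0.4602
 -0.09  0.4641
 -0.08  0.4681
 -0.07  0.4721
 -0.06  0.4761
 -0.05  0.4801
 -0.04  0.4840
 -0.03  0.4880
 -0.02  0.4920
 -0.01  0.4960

T = 0.1667;  σ√T = 0.1715
d₁ = [ln(466/470) + (0.082 − 0.017 + 0.42²/2)·0.1667] / 0.1715 = [-0.0085 + 0.0255] / 0.1715 = 0.0991 ≈ 0.10
d₂ = d₁ − σ√T = 0.0991 − 0.1715 = -0.0724 ≈ -0.07
Pr(exercise) under Q = N(d₂) = 0.4721

0.4721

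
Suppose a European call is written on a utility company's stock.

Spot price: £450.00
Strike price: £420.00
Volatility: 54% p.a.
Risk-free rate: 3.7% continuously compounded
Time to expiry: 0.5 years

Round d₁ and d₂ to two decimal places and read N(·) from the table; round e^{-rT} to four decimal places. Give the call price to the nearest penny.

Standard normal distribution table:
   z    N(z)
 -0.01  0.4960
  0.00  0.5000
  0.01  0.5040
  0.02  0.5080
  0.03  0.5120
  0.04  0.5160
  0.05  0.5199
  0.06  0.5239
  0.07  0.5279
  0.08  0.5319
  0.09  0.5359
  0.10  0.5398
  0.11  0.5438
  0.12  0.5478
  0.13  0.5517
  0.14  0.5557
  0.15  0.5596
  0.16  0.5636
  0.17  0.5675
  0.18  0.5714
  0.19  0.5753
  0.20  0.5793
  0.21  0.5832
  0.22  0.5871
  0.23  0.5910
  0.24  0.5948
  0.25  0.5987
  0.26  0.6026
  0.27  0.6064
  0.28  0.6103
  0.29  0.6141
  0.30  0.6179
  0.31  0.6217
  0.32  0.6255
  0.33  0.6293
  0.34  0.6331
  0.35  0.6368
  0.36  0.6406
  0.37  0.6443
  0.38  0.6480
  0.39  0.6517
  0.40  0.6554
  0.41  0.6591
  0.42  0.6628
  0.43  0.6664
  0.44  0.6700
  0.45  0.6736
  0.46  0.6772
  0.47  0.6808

T = 0.5;  σ√T = 0.3818
d₁ = [ln(450/420) + (0.037 + 0.54²/2)·0.5] / 0.3818 = [0.0690 + 0.0914] / 0.3818 = 0.4201 ≈ 0.42
d₂ = d₁ − σ√T = 0.4201 − 0.3818 = 0.0382 ≈ 0.04
e^(−rT) = e^(−0.037·0.5) = 0.9817
C = 450·N(0.42) − 420·0.9817·N(0.04) = 450·0.6628 − 420·0.9817·0.5160 = 298.2600 − 212.7540 = 85.5060

£85.51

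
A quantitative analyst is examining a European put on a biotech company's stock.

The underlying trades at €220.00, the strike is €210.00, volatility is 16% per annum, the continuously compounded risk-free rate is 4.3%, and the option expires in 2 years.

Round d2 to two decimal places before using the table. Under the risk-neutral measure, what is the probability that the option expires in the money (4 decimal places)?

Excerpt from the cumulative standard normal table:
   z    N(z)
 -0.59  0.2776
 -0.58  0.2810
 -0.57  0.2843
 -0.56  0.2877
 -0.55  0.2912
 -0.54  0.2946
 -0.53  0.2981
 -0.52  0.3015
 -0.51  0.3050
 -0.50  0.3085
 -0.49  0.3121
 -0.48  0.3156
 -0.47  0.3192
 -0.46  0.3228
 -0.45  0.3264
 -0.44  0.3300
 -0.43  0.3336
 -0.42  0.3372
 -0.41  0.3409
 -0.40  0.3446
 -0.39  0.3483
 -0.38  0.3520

0.3192

σ√T = 0.16 × 1.4142 = 0.2263
d₁ = [ln(220/210) + (0.043 + ½·0.16²)·2] / (σ√T) = (0.0465 + 0.1116) / 0.2263 = 0.6988 ⇒ 0.70
d₂ = 0.6988 − 0.2263 = 0.4725 ⇒ 0.47
Pr(exercise) under Q = N(−d₂) = N(-0.47) = 0.3192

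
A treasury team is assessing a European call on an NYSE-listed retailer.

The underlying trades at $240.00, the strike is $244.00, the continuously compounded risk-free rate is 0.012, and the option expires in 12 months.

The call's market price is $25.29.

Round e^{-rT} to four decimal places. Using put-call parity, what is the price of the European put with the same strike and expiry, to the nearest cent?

$26.39

exp(−rT) = exp(−0.012·1) = 0.9881
Put-call parity: C − P = S − K·e^(−rT) = 240 − 244·0.9881 = 240 − 241.0964 = -1.0964
P = C − (C − P) = 25.29 − (-1.0964) = 26.3864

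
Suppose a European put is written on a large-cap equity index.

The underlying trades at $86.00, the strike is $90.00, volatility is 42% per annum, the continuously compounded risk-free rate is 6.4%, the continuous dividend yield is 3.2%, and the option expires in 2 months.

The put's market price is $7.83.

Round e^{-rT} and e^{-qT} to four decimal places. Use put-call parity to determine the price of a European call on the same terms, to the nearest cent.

e^(−qT) = e^(−0.032·0.1667) = 0.9947;  e^(−rT) = e^(−0.064·0.1667) = 0.9894
Put-call parity: C − P = S·e^(−qT) − K·e^(−rT) = 86·0.9947 − 90·0.9894 = 85.5442 − 89.0460 = -3.5018
C = P + (C − P) = 7.83 + (-3.5018) = 4.3282

$4.33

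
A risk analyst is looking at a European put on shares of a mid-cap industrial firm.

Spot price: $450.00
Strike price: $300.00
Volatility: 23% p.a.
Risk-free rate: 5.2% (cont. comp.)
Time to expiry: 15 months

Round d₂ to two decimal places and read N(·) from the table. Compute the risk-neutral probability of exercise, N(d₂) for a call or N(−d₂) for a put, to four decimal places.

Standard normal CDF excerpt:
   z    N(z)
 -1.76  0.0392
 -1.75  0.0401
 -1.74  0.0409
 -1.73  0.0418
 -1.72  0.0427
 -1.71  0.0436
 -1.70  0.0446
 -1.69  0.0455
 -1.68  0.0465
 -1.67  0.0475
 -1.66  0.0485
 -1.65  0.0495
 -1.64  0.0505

σ√T = 0.23 × 1.1180 = 0.2571
d₁ = [ln(450/300) + (0.052 + 0.23²/2)·1.25] / 0.2571 = [0.4055 + 0.0981] / 0.2571 = 1.9581 → 1.96
d₂ = d₁ − σ√T = 1.9581 − 0.2571 = 1.7010 → 1.70
Pr(exercise) under Q = N(−d₂) = N(-1.70) = 0.0446

0.0446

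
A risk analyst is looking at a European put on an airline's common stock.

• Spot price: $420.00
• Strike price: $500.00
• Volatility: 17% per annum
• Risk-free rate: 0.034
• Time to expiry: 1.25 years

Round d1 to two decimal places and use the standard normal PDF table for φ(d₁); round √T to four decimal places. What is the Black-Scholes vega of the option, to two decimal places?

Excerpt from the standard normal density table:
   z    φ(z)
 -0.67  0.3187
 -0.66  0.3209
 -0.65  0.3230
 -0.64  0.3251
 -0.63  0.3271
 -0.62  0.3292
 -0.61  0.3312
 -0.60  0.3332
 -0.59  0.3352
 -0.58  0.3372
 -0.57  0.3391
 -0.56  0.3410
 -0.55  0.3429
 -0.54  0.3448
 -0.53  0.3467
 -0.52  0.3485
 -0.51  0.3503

σ√T = 0.17 × 1.1180 = 0.1901
d₁ = [ln(420/500) + (0.034 + 0.17²/2)·1.25] / 0.1901 = [-0.1744 + 0.0606] / 0.1901 = -0.5987 → -0.60
√T = √1.25 = 1.1180
φ(d₁) = φ(-0.60) = 0.3332
vega = S·φ(d₁)·√T = 420·0.3332·1.1180 = 156.4574
(The call has the same vega.)

156.46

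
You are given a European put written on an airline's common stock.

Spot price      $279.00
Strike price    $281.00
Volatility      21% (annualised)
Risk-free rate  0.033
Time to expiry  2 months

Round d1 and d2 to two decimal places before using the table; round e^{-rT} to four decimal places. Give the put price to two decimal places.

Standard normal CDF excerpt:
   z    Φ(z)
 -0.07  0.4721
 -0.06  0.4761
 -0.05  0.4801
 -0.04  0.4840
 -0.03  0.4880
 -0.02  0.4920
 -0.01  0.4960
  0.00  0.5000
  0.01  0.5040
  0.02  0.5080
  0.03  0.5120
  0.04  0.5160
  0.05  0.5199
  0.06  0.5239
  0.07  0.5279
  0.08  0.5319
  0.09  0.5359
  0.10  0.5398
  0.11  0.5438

σ√T = 0.21 × 0.4082 = 0.0857
ln(S/K) + (r + σ²/2)T = ln(279/281) + (0.033 + 0.21²/2)·0.1667 = -0.0071 + 0.0092 = 0.0020
d₁ = 0.0020 / 0.0857 = 0.0237 ≈ 0.02
d₂ = d₁ − σ√T = 0.0237 − 0.0857 = -0.0620 ≈ -0.06
e^(−rT) = e^(−0.033·0.1667) = 0.9945
N(−d₂) = N(0.06) = 0.5239;  N(−d₁) = N(-0.02) = 0.4920
P = 281·0.9945·0.5239 − 279·0.4920 = 146.4062 − 137.2680 = 9.1382

$9.14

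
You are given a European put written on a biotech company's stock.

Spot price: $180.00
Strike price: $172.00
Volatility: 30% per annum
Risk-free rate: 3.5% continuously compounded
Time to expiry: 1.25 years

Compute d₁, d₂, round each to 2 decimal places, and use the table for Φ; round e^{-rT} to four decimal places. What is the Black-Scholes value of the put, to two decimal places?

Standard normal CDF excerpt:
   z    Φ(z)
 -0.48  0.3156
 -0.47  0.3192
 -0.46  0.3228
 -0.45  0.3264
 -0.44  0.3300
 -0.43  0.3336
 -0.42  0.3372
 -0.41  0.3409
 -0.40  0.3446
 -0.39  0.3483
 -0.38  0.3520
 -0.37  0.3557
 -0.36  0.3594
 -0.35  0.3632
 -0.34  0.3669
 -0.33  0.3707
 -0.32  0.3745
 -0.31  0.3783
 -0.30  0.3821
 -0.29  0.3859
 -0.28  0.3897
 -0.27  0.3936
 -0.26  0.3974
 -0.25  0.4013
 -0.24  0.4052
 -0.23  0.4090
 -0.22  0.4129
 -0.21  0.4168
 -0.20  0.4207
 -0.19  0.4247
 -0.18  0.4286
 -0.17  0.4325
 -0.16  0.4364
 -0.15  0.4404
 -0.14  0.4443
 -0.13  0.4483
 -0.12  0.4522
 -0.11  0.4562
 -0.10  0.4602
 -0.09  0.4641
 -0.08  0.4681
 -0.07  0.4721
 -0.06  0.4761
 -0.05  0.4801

$15.72

σ√T = 0.3·√1.25 = 0.3354
d₁ = [ln(180/172) + (0.035 + ½·0.3²)·1.25] / (σ√T) = (0.0455 + 0.1000) / 0.3354 = 0.4337 ≈ 0.43
d₂ = 0.4337 − 0.3354 = 0.0983 ≈ 0.10
e^(−rT) = e^(−0.035·1.25) = 0.9572
P = 172·0.9572·N(-0.10) − 180·N(-0.43) = 172·0.9572·0.4602 − 180·0.3336 = 75.7666 − 60.0480 = 15.7186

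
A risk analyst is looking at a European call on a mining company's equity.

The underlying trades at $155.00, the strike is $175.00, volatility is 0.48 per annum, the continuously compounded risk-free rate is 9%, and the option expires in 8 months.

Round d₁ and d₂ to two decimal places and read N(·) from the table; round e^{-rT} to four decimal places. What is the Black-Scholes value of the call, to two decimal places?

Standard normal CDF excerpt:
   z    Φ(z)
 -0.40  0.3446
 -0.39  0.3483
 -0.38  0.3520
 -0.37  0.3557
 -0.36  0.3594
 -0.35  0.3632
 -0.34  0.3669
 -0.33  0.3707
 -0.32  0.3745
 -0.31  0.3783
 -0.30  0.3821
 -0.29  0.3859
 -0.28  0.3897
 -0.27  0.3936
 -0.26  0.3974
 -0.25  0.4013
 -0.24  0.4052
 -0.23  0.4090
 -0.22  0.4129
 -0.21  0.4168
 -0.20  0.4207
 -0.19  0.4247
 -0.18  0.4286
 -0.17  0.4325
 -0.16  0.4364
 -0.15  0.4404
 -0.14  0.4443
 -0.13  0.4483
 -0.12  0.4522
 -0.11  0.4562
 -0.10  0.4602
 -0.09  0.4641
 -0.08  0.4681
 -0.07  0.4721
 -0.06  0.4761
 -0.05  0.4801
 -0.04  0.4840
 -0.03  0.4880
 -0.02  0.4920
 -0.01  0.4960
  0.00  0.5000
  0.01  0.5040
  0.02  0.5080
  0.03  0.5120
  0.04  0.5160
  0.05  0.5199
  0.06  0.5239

$20.12

σ√T = 0.48 × 0.8165 = 0.3919
ln(S/K) + (r + σ²/2)T = ln(155/175) + (0.09 + 0.48²/2)·0.6667 = -0.1214 + 0.1368 = 0.0154
d₁ = 0.0154 / 0.3919 = 0.0394 ≈ 0.04
d₂ = d₁ − σ√T = 0.0394 − 0.3919 = -0.3525 ≈ -0.35
e^(−rT) = e^(−0.09·0.6667) = 0.9418
C = 155·N(0.04) − 175·0.9418·N(-0.35) = 155·0.5160 − 175·0.9418·0.3632 = 79.9800 − 59.8608 = 20.1192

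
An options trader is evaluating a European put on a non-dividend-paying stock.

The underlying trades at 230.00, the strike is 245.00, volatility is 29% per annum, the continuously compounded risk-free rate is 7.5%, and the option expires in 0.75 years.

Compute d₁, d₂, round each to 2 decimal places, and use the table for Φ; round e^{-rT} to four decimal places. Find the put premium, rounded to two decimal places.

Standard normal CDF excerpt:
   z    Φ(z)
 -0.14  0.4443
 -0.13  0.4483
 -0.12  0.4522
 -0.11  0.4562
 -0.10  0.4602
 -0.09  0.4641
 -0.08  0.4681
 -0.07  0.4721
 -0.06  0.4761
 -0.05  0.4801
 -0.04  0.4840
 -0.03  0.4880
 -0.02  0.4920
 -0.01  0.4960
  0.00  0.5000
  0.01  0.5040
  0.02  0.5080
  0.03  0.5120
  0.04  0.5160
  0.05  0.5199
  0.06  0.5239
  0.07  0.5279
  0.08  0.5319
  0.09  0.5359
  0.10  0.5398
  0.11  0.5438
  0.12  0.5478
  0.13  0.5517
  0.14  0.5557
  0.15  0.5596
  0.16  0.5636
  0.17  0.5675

σ√T = 0.29 × 0.8660 = 0.2511
ln(S/K) + (r + σ²/2)T = ln(230/245) + (0.075 + 0.29²/2)·0.75 = -0.0632 + 0.0878 = 0.0246
d₁ = 0.0246 / 0.2511 = 0.0980 → 0.10
d₂ = d₁ − σ√T = 0.0980 − 0.2511 = -0.1532 → -0.15
exp(−rT) = exp(−0.075·0.75) = 0.9453
N(−d₂) = N(0.15) = 0.5596;  N(−d₁) = N(-0.10) = 0.4602
P = 245·0.9453·0.5596 − 230·0.4602 = 129.6025 − 105.8460 = 23.7565

23.76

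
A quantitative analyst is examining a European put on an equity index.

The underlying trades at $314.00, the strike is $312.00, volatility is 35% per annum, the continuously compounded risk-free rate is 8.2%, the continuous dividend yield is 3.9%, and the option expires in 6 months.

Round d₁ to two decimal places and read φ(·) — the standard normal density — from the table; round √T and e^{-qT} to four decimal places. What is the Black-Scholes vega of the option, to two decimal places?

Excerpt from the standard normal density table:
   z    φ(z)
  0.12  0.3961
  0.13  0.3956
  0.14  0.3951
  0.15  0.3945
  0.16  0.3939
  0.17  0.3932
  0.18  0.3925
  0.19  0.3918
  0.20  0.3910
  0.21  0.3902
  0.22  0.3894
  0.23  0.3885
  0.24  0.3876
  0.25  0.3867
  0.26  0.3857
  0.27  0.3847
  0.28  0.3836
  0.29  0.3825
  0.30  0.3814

σ√T = 0.35 × 0.7071 = 0.2475
d₁ = [ln(314/312) + (0.082 − 0.039 + 0.35²/2)·0.5] / 0.2475 = [0.0064 + 0.0521] / 0.2475 = 0.2364 → 0.24
√T = √0.5 = 0.7071
φ(d₁) = φ(0.24) = 0.3876
exp(−qT) = exp(−0.039·0.5) = 0.9807
vega = S·exp(−qT)·φ(d₁)·√T = 314·0.9807·0.3876·0.7071 = 84.3977
(Call and put vega coincide under Black-Scholes.)

84.40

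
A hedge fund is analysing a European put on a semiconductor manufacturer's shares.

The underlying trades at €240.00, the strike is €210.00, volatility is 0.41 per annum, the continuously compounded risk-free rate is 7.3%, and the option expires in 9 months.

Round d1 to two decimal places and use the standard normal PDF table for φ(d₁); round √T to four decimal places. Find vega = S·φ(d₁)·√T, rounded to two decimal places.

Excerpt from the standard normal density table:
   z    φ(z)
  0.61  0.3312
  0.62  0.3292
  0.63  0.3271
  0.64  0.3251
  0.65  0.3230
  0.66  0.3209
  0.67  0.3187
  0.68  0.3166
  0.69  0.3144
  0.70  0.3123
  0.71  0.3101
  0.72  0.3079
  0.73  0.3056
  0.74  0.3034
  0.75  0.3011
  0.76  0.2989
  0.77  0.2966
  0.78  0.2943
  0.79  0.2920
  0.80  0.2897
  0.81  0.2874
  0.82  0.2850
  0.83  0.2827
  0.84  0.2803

T = 0.75;  σ√T = 0.3551
d₁ = [ln(240/210) + (0.073 + ½·0.41²)·0.75] / (σ√T) = (0.1335 + 0.1178) / 0.3551 = 0.7078 ≈ 0.71
√T = √0.75 = 0.8660
φ(d₁) = φ(0.71) = 0.3101
vega = S·φ(d₁)·√T = 240·0.3101·0.8660 = 64.4512
(The call has the same vega.)

64.45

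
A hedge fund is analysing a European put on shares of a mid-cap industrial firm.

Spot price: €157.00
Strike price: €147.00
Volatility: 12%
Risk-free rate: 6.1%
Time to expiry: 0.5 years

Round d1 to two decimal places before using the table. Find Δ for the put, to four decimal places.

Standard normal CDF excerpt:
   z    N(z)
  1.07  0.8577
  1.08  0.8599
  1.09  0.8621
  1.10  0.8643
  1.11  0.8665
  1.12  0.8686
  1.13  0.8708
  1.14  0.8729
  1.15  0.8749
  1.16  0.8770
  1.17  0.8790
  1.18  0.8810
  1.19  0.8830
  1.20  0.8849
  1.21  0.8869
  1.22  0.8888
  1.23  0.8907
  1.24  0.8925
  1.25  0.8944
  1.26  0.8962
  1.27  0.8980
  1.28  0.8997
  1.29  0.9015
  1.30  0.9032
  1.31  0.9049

-0.1190

T = 0.5;  σ√T = 0.0849
d₁ = [ln(157/147) + (0.061 + ½·0.12²)·0.5] / (σ√T) = (0.0658 + 0.0341) / 0.0849 = 1.1775 → 1.18
N(d₁) = N(1.18) = 0.8810
Δ_put = N(d₁) − 1 = 0.8810 − 1 = -0.1190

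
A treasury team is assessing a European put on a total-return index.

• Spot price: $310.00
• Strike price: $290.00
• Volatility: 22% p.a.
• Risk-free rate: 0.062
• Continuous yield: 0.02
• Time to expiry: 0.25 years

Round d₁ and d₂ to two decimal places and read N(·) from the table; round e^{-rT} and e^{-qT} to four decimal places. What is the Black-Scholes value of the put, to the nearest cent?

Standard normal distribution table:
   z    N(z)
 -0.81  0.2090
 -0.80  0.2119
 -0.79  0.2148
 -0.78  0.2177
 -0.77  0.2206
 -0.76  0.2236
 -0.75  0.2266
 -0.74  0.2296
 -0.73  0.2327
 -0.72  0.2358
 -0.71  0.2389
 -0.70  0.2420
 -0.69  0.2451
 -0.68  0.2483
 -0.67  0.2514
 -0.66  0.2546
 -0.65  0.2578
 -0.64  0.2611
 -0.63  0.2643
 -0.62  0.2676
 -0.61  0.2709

σ√T = 0.22·√0.25 = 0.1100
d₁ = [ln(310/290) + (0.062 − 0.02 + 0.22²/2)·0.25] / 0.1100 = [0.0667 + 0.0165] / 0.1100 = 0.7567 ≈ 0.76
d₂ = d₁ − σ√T = 0.7567 − 0.1100 = 0.6467 ≈ 0.65
exp(−qT) = exp(−0.02·0.25) = 0.9950;  exp(−rT) = exp(−0.062·0.25) = 0.9846
N(−d₂) = N(-0.65) = 0.2578;  N(−d₁) = N(-0.76) = 0.2236
P = 290·0.9846·0.2578 − 310·0.9950·0.2236 = 73.6107 − 68.9694 = 4.6412

$4.64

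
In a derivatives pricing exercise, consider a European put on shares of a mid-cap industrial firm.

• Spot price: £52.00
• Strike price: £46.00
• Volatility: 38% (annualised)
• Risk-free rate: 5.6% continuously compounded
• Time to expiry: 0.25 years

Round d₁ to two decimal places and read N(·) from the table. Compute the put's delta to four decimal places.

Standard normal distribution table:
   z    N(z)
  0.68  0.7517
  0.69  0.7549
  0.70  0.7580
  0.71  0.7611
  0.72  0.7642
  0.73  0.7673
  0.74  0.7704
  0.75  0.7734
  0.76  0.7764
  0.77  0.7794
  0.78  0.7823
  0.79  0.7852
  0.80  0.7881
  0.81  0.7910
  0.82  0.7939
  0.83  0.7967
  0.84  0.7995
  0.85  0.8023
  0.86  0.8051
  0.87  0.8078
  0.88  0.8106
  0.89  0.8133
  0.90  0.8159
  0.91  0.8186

-0.2090

σ√T = 0.38 × 0.5000 = 0.1900
d₁ = [ln(52/46) + (0.056 + 0.38²/2)·0.25] / 0.1900 = [0.1226 + 0.0321] / 0.1900 = 0.8140 ≈ 0.81
N(d₁) = N(0.81) = 0.7910
Δ_put = N(d₁) − 1 = 0.7910 − 1 = -0.2090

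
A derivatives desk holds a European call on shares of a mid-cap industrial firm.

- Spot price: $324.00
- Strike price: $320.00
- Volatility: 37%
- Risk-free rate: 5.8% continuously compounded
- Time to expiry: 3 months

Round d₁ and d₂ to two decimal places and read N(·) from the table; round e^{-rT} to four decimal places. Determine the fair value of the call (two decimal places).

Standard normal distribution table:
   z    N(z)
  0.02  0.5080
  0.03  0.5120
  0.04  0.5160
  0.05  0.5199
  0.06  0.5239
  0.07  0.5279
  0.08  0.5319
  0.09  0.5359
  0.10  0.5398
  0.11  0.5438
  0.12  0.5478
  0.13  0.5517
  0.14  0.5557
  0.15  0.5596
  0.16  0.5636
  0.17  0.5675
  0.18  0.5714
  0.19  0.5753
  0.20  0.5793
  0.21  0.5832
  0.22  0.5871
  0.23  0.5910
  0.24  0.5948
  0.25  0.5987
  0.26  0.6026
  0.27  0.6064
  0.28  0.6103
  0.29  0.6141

σ√T = 0.37·√0.25 = 0.1850
d₁ = [ln(324/320) + (0.058 + 0.37²/2)·0.25] / 0.1850 = [0.0124 + 0.0316] / 0.1850 = 0.2380 → 0.24
d₂ = d₁ − σ√T = 0.2380 − 0.1850 = 0.0530 → 0.05
exp(−rT) = exp(−0.058·0.25) = 0.9856
N(d₁) = N(0.24) = 0.5948;  N(d₂) = N(0.05) = 0.5199
C = 324·0.5948 − 320·0.9856·0.5199 = 192.7152 − 163.9723 = 28.7429

$28.74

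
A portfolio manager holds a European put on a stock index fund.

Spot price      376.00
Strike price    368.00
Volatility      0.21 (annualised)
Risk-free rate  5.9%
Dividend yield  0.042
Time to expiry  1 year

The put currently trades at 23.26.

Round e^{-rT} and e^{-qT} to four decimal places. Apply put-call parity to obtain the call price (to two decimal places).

36.89

exp(−qT) = exp(−0.042·1) = 0.9589;  exp(−rT) = exp(−0.059·1) = 0.9427
Put-call parity: C − P = S·e^(−qT) − K·e^(−rT) = 376·0.9589 − 368·0.9427 = 360.5464 − 346.9136 = 13.6328
C = P + (C − P) = 23.26 + (13.6328) = 36.8928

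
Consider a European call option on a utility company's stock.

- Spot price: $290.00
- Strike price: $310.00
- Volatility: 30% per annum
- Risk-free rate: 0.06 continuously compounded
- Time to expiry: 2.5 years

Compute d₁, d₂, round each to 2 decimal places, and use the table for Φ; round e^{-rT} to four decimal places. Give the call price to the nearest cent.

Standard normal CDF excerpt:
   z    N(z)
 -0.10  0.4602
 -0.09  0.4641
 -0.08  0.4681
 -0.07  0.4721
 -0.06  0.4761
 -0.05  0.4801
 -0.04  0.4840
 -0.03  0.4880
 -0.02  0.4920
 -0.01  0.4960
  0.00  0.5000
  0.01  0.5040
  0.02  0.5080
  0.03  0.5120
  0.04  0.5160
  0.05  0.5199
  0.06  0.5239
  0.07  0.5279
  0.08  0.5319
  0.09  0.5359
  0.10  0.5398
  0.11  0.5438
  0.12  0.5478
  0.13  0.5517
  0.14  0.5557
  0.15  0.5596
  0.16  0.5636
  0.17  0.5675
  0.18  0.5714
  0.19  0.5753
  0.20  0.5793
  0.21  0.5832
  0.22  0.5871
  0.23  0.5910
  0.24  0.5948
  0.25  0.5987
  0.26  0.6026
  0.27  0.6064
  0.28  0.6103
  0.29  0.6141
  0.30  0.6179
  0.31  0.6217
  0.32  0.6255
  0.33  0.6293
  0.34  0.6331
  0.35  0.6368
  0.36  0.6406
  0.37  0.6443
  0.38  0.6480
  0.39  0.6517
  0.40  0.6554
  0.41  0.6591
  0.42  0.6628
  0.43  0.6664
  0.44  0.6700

σ√T = 0.3·√2.5 = 0.4743
d₁ = [ln(290/310) + (0.06 + ½·0.3²)·2.5] / (σ√T) = (-0.0667 + 0.2625) / 0.4743 = 0.4128 ⇒ 0.41
d₂ = 0.4128 − 0.4743 = -0.0615 ⇒ -0.06
e^(−rT) = e^(−0.06·2.5) = 0.8607
N(d₁) = N(0.41) = 0.6591;  N(d₂) = N(-0.06) = 0.4761
C = 290·0.6591 − 310·0.8607·0.4761 = 191.1390 − 127.0316 = 64.1074

$64.11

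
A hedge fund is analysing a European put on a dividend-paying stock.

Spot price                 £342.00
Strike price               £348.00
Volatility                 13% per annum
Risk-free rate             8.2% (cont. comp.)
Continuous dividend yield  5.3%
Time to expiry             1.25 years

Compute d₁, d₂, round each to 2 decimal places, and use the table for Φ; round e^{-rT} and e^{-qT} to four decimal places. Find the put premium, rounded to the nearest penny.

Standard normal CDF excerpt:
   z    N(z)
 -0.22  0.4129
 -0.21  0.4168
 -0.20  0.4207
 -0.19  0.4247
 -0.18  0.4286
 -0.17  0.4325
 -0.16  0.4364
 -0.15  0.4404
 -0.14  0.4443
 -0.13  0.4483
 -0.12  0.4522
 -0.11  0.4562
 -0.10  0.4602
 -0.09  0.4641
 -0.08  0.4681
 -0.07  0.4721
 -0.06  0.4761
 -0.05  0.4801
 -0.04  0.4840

£14.89

σ√T = 0.13 × 1.1180 = 0.1453
ln(S/K) + (r − q + σ²/2)T = ln(342/348) + (0.082 − 0.053 + 0.13²/2)·1.25 = -0.0174 + 0.0468 = 0.0294
d₁ = 0.0294 / 0.1453 = 0.2024 ⇒ 0.20
d₂ = d₁ − σ√T = 0.2024 − 0.1453 = 0.0571 ⇒ 0.06
exp(−qT) = exp(−0.053·1.25) = 0.9359;  exp(−rT) = exp(−0.082·1.25) = 0.9026
N(−d₂) = N(-0.06) = 0.4761;  N(−d₁) = N(-0.20) = 0.4207
P = 348·0.9026·0.4761 − 342·0.9359·0.4207 = 149.5453 − 134.6567 = 14.8886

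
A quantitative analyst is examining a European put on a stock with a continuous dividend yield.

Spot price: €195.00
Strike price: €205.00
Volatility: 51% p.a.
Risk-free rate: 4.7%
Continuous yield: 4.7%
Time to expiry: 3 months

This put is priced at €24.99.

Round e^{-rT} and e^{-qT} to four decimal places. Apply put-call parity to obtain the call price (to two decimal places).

€15.11

exp(−qT) = exp(−0.047·0.25) = 0.9883;  exp(−rT) = exp(−0.047·0.25) = 0.9883
Put-call parity: C − P = S·e^(−qT) − K·e^(−rT) = 195·0.9883 − 205·0.9883 = 192.7185 − 202.6015 = -9.8830
C = P + (C − P) = 24.99 + (-9.8830) = 15.1070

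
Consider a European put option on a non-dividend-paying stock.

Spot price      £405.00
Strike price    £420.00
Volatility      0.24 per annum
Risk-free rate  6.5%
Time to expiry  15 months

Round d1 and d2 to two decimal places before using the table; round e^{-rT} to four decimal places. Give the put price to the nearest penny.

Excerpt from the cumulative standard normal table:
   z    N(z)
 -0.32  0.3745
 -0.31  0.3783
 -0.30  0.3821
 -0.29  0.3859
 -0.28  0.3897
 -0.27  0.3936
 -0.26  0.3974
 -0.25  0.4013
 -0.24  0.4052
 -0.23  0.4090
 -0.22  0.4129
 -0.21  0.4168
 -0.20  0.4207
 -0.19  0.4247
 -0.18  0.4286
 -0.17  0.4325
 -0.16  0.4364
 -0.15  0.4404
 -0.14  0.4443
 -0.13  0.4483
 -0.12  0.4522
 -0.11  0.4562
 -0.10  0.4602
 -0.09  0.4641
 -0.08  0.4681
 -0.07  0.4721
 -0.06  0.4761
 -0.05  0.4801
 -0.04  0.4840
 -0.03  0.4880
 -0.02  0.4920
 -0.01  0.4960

σ√T = 0.24 × 1.1180 = 0.2683
d₁ = [ln(405/420) + (0.065 + 0.24²/2)·1.25] / 0.2683 = [-0.0364 + 0.1172] / 0.2683 = 0.3014 which rounds to 0.30
d₂ = d₁ − σ√T = 0.3014 − 0.2683 = 0.0331 which rounds to 0.03
e^(−rT) = e^(−0.065·1.25) = 0.9220
N(−d₂) = N(-0.03) = 0.4880;  N(−d₁) = N(-0.30) = 0.3821
P = 420·0.9220·0.4880 − 405·0.3821 = 188.9731 − 154.7505 = 34.2226

£34.22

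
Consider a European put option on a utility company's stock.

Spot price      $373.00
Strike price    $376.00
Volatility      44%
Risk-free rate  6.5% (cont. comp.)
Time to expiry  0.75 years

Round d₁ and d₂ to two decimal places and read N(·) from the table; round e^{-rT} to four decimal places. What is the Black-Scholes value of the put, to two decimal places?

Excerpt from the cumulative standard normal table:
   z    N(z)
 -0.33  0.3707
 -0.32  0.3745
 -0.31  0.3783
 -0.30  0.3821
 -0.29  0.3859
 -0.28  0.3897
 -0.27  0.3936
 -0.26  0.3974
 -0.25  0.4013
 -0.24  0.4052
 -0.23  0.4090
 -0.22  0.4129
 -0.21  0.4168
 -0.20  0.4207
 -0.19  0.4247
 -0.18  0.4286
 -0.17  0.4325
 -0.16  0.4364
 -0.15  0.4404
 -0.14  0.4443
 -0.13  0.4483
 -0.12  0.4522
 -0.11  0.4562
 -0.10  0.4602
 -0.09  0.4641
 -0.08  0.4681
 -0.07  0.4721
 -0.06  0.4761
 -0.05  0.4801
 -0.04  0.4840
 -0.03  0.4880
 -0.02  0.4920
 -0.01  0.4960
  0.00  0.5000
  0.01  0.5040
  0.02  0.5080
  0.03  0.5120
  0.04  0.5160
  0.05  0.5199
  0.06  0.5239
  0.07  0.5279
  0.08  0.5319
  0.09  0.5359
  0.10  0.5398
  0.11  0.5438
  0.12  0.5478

σ√T = 0.44 × 0.8660 = 0.3811
d₁ = [ln(373/376) + (0.065 + ½·0.44²)·0.75] / (σ√T) = (-0.0080 + 0.1213) / 0.3811 = 0.2974 ⇒ 0.30
d₂ = 0.2974 − 0.3811 = -0.0836 ⇒ -0.08
e^(−rT) = e^(−0.065·0.75) = 0.9524
N(−d₂) = N(0.08) = 0.5319;  N(−d₁) = N(-0.30) = 0.3821
P = 376·0.9524·0.5319 − 373·0.3821 = 190.4747 − 142.5233 = 47.9514

$47.95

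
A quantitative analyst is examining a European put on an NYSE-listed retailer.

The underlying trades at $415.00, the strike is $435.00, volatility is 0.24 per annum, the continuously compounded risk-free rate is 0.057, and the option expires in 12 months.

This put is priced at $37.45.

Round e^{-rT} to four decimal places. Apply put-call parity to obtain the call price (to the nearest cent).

$41.55

e^(−rT) = e^(−0.057·1) = 0.9446
Put-call parity: C − P = S − K·e^(−rT) = 415 − 435·0.9446 = 415 − 410.9010 = 4.0990
C = P + (C − P) = 37.45 + (4.0990) = 41.5490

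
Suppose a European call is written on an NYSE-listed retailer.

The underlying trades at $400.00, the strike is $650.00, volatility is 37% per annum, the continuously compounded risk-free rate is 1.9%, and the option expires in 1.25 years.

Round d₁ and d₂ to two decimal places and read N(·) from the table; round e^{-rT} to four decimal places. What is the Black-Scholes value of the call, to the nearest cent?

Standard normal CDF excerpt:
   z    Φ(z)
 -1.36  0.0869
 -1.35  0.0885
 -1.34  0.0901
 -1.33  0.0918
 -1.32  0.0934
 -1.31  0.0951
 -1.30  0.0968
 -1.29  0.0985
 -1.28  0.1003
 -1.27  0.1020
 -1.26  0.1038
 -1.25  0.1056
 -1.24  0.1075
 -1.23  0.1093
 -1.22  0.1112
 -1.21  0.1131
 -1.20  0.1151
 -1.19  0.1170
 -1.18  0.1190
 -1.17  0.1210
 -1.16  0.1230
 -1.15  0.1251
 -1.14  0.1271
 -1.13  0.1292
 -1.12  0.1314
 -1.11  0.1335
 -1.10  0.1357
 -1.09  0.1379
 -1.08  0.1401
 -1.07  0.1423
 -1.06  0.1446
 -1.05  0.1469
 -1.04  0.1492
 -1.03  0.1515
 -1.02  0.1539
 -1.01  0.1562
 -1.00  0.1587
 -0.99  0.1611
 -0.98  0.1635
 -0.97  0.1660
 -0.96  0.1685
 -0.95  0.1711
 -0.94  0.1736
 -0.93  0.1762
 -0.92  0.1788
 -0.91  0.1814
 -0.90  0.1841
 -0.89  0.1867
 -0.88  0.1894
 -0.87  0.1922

σ√T = 0.37 × 1.1180 = 0.4137
d₁ = [ln(400/650) + (0.019 + 0.37²/2)·1.25] / 0.4137 = [-0.4855 + 0.1093] / 0.4137 = -0.9094 ≈ -0.91
d₂ = d₁ − σ√T = -0.9094 − 0.4137 = -1.3231 ≈ -1.32
e^(−rT) = e^(−0.019·1.25) = 0.9765
N(d₁) = N(-0.91) = 0.1814;  N(d₂) = N(-1.32) = 0.0934
C = 400·0.1814 − 650·0.9765·0.0934 = 72.5600 − 59.2833 = 13.2767

$13.28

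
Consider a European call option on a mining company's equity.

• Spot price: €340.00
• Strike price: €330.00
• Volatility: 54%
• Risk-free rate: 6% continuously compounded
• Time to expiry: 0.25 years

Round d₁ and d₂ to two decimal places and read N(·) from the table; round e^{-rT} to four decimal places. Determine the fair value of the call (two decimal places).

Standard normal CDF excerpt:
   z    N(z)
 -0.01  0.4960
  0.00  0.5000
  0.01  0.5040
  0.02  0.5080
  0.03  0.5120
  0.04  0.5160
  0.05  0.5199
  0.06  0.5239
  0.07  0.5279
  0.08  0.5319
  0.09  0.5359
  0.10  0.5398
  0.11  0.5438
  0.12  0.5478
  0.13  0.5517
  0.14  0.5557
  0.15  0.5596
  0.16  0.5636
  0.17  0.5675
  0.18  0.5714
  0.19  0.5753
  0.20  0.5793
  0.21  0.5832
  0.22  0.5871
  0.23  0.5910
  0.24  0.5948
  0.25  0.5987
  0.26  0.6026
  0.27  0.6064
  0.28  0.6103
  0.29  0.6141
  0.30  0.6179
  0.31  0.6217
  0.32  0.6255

€43.64

σ√T = 0.54·√0.25 = 0.2700
d₁ = [ln(340/330) + (0.06 + 0.54²/2)·0.25] / 0.2700 = [0.0299 + 0.0515] / 0.2700 = 0.3011 ≈ 0.30
d₂ = d₁ − σ√T = 0.3011 − 0.2700 = 0.0311 ≈ 0.03
e^(−rT) = e^(−0.06·0.25) = 0.9851
N(d₁) = N(0.30) = 0.6179;  N(d₂) = N(0.03) = 0.5120
C = 340·0.6179 − 330·0.9851·0.5120 = 210.0860 − 166.4425 = 43.6435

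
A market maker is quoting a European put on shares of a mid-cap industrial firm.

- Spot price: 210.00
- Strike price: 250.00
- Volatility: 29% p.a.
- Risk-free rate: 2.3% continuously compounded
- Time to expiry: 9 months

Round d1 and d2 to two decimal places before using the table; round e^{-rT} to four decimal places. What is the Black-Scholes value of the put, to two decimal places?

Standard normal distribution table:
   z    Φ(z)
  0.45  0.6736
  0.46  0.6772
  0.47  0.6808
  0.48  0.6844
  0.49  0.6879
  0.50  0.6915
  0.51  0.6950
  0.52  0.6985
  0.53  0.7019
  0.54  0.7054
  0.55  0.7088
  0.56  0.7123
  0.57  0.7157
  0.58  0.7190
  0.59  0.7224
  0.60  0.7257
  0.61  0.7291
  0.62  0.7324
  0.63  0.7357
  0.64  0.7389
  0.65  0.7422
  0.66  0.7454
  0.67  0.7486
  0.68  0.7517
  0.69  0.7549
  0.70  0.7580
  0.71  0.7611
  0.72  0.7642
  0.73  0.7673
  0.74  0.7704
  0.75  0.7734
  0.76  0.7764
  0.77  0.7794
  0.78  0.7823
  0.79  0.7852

44.83

σ√T = 0.29 × 0.8660 = 0.2511
d₁ = [ln(210/250) + (0.023 + 0.29²/2)·0.75] / 0.2511 = [-0.1744 + 0.0488] / 0.2511 = -0.5000 → -0.50
d₂ = d₁ − σ√T = -0.5000 − 0.2511 = -0.7511 → -0.75
e^(−rT) = e^(−0.023·0.75) = 0.9829
N(−d₂) = N(0.75) = 0.7734;  N(−d₁) = N(0.50) = 0.6915
P = 250·0.9829·0.7734 − 210·0.6915 = 190.0437 − 145.2150 = 44.8287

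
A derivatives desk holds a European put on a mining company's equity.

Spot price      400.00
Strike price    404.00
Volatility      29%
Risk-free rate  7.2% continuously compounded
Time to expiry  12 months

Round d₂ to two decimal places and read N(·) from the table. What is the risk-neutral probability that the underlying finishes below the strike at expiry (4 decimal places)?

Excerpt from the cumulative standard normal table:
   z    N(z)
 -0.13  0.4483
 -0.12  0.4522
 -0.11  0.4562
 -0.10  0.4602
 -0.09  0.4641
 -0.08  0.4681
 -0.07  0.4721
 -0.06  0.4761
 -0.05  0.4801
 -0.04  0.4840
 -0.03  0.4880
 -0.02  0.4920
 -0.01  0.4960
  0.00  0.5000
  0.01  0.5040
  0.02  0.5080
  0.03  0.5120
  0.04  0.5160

0.4721

σ√T = 0.29 × 1.0000 = 0.2900
ln(S/K) + (r + σ²/2)T = ln(400/404) + (0.072 + 0.29²/2)·1 = -0.0100 + 0.1140 = 0.1041
d₁ = 0.1041 / 0.2900 = 0.3590 ≈ 0.36
d₂ = d₁ − σ√T = 0.3590 − 0.2900 = 0.0690 ≈ 0.07
Pr(exercise) under Q = N(−d₂) = N(-0.07) = 0.4721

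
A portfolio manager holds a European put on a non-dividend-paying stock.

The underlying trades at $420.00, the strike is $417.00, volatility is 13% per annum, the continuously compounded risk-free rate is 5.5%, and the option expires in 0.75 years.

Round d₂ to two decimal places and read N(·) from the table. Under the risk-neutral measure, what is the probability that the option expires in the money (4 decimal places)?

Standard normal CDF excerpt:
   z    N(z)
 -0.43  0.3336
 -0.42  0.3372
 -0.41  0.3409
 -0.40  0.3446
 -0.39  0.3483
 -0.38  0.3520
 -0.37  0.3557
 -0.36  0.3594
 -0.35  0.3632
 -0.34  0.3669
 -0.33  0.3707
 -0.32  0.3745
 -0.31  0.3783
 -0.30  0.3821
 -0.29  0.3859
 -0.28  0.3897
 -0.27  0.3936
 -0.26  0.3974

σ√T = 0.13 × 0.8660 = 0.1126
d₁ = [ln(420/417) + (0.055 + ½·0.13²)·0.75] / (σ√T) = (0.0072 + 0.0476) / 0.1126 = 0.4864 ⇒ 0.49
d₂ = 0.4864 − 0.1126 = 0.3738 ⇒ 0.37
Risk-neutral Pr[S_T < K] = N(−d₂) = N(-0.37) = 0.3557

0.3557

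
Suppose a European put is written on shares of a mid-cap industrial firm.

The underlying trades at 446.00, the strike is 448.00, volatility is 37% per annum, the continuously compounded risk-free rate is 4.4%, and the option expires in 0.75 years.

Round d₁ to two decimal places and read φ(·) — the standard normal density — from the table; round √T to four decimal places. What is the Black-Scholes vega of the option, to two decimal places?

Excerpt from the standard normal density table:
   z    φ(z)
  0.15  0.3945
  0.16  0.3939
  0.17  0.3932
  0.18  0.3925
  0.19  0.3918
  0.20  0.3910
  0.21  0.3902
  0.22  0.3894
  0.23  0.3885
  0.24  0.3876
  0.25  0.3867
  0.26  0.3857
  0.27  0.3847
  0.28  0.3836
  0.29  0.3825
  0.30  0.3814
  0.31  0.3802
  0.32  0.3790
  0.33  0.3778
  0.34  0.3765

σ√T = 0.37 × 0.8660 = 0.3204
ln(S/K) + (r + σ²/2)T = ln(446/448) + (0.044 + 0.37²/2)·0.75 = -0.0045 + 0.0843 = 0.0799
d₁ = 0.0799 / 0.3204 = 0.2492 ⇒ 0.25
√T = √0.75 = 0.8660
φ(d₁) = φ(0.25) = 0.3867
vega = S·φ(d₁)·√T = 446·0.3867·0.8660 = 149.3575
(Call and put vega coincide under Black-Scholes.)

149.36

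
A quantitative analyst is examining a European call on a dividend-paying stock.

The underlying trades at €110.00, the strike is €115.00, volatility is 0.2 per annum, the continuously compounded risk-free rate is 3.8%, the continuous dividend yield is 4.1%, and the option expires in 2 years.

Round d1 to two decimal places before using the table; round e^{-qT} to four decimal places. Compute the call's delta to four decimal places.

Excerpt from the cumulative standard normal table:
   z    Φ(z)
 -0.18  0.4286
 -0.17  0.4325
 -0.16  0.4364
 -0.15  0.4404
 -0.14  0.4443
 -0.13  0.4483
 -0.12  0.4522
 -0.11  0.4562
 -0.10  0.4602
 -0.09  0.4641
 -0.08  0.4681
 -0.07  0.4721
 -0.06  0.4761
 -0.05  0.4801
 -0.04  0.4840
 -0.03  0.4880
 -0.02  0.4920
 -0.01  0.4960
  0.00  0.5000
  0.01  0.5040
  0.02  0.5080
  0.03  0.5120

0.4459

σ√T = 0.2 × 1.4142 = 0.2828
d₁ = [ln(110/115) + (0.038 − 0.041 + 0.2²/2)·2] / 0.2828 = [-0.0445 + 0.0340] / 0.2828 = -0.0370 ⇒ -0.04
N(d₁) = N(-0.04) = 0.4840
Δ_call = e^(−qT)·N(d₁) = 0.9213·0.4840 = 0.4459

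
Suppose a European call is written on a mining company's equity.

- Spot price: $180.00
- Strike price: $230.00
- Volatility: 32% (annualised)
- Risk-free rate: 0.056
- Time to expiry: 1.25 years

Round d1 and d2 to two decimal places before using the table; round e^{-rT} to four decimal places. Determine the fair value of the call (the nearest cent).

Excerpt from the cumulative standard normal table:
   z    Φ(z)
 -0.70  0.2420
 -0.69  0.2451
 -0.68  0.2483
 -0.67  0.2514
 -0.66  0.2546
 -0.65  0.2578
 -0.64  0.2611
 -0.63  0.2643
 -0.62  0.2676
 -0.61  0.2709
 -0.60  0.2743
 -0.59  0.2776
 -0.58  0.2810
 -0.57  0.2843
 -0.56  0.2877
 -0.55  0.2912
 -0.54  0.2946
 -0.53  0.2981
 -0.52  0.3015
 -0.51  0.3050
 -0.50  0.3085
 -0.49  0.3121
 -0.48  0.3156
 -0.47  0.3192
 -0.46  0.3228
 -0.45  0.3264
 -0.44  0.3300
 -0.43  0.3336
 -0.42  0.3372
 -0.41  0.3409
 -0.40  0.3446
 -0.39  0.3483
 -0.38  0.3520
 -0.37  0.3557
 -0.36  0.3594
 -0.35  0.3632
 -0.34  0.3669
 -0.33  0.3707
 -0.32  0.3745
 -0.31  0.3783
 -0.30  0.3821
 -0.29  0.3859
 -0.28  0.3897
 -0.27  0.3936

$14.18

T = 1.25;  σ√T = 0.3578
d₁ = [ln(180/230) + (0.056 + ½·0.32²)·1.25] / (σ√T) = (-0.2451 + 0.1340) / 0.3578 = -0.3106 ≈ -0.31
d₂ = -0.3106 − 0.3578 = -0.6684 ≈ -0.67
e^(−rT) = e^(−0.056·1.25) = 0.9324
N(d₁) = N(-0.31) = 0.3783;  N(d₂) = N(-0.67) = 0.2514
C = 180·0.3783 − 230·0.9324·0.2514 = 68.0940 − 53.9132 = 14.1808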